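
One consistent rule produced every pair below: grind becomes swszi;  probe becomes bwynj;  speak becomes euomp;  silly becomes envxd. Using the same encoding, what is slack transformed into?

eqkop

A repeating key of period 3 is used — shifts +12, +5, +10 over and over.
Applying it to slack: s+12=e, l+5=q, a+10=k, c+12=o, k+5=p.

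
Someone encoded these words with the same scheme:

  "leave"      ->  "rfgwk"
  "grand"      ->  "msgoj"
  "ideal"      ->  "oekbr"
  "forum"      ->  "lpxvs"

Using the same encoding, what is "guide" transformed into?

Shifts by position in leave: pos 0: l→r (+6), pos 1: e→f (+1), pos 2: a→g (+6), pos 3: v→w (+1) — repeating every 2. It's a Vigenère-style cipher with numeric key [6,1]: position i shifts by key[i mod 2].
On guide: g+6=m, u+1=v, i+6=o, d+1=e, e+6=k.

mvoek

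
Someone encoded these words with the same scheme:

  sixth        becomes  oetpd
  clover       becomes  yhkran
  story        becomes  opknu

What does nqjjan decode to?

Each letter is shifted forward by 22 in the alphabet (a Caesar shift of +22).
Undoing it on nqjjan: n−22=r, q−22=u, j−22=n, j−22=n, a−22=e, n−22=r.

runner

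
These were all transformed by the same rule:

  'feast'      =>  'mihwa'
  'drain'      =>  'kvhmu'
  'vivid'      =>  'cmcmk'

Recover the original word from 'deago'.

Shifts by position in feast: pos 0: f→m (+7), pos 1: e→i (+4), pos 2: a→h (+7), pos 3: s→w (+4) — repeating every 2. A repeating key of period 2 is used — shifts +7, +4 over and over.
Decoding deago: d−7=w, e−4=a, a−7=t, g−4=c, o−7=h.

watch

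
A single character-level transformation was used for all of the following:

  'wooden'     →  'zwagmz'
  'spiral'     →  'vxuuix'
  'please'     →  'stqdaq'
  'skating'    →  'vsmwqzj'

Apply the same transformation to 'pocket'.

A repeating key of period 3 is used — shifts +3, +8, +12 over and over.
Applying it to pocket: p+3=s, o+8=w, c+12=o, k+3=n, e+8=m, t+12=f.

swonmf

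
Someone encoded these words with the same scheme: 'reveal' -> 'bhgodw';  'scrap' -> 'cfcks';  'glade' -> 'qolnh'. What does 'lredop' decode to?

The shifts repeat in a cycle of length 3: positions 0,1,… shift by +10, +3, +11, then the pattern repeats.
Reversing it on lredop: l−10=b, r−3=o, e−11=t, d−10=t, o−3=l, p−11=e.

bottle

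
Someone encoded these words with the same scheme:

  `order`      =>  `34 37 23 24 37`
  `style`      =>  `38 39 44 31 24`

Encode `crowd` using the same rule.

22 37 34 42 23

o is letter #15 and maps to 34: an offset of 19. The number is (letter's place in the alphabet, a=1) + 19.
For crowd: c=3→22, r=18→37, o=15→34, w=23→42, d=4→23.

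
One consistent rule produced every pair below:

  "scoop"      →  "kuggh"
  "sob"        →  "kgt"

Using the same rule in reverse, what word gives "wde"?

elm

Compare letters: s→k is +18, c→u is +18, o→g is +18 — a constant shift. Every letter moves 18 places later in the alphabet, wrapping around z→a.
Decoding wde: w−18=e, d−18=l, e−18=m.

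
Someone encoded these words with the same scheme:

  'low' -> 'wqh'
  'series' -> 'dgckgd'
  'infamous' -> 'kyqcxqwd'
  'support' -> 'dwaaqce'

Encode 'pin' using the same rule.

The shift depends on letter class: consonant l→w is +11, but vowel o→q is +2. Vowels shift forward by 2 and consonants shift forward by 11.
On pin: p(cons)+11=a, i(vowel)+2=k, n(cons)+11=y.

aky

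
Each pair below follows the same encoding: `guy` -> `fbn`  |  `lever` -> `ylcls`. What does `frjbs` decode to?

The output letters match the input read backwards, each shifted +7: guy reversed is yug. The word is reversed, then every letter is shifted forward by 7.
Reversing it on frjbs: shift back: f−7=y, r−7=k, j−7=c, b−7=u, s−7=l → ykcul; then reverse → lucky.

lucky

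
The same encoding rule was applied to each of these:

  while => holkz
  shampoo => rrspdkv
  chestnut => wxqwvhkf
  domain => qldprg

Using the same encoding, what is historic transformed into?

The output letters match the input read backwards, each shifted +3: while reversed is elihw. Read the word backwards and shift each letter +3.
Applying it to historic: reverse → cirotsih; then shift: c+3=f, i+3=l, r+3=u, o+3=r, t+3=w, s+3=v, i+3=l, h+3=k.

flurwvlk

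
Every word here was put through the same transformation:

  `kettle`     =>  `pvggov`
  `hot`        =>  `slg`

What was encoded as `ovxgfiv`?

lecture

Each pair mirrors across the alphabet (k↔p, e↔v, t↔g): positions sum to 25. This is the alphabet-reversal cipher (Atbash): a becomes z, b becomes y, etc.
Undoing it on ovxgfiv: o↔l, v↔e, x↔c, g↔t, f↔u, i↔r, v↔e.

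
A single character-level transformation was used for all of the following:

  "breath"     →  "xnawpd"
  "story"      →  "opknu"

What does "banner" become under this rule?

Compare letters: b→x is +22, r→n is +22, e→a is +22 — a constant shift. Every letter moves 22 places later in the alphabet, wrapping around z→a.
Applying it to banner: b+22=x, a+22=w, n+22=j, n+22=j, e+22=a, r+22=n.

xwjjan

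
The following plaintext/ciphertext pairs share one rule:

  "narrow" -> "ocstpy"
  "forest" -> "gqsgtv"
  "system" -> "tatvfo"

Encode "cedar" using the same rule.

Shifts by position in narrow: pos 0: n→o (+1), pos 1: a→c (+2), pos 2: r→s (+1), pos 3: r→t (+2) — repeating every 2. A repeating key of period 2 is used — shifts +1, +2 over and over.
Applying it to cedar: c+1=d, e+2=g, d+1=e, a+2=c, r+1=s.

dgecs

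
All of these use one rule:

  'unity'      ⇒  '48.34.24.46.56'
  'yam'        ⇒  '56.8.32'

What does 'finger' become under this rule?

18.24.34.20.16.42

u(#21)→48 and n(#14)→34: differences scale by 2, so n = 2·pos + 6. Each letter becomes 2×(its alphabet position, a=1..z=26) + 6.
For finger: f=6→18, i=9→24, n=14→34, g=7→20, e=5→16, r=18→42.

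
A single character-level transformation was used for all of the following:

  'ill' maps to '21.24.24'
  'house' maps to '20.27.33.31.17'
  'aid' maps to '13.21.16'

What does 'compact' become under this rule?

i is letter #9 and maps to 21: an offset of 12. The number is (letter's place in the alphabet, a=1) + 12.
For compact: c=3→15, o=15→27, m=13→25, p=16→28, a=1→13, c=3→15, t=20→32.

15.27.25.28.13.15.32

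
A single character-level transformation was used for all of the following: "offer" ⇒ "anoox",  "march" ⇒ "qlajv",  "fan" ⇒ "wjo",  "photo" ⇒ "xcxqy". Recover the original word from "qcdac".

The output letters match the input read backwards, each shifted +9: offer reversed is reffo. Two steps: reverse the string, then apply a Caesar shift of +9.
Decoding qcdac: shift back: q−9=h, c−9=t, d−9=u, a−9=r, c−9=t → hturt; then reverse → truth.

truth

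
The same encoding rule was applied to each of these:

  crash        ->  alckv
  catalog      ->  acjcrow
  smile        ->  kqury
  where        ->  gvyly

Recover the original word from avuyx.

chief

Treating letters as 0–25, the rule is x ↦ 25x + 2 (mod 26).
Reversing it on avuyx: a(0)→25·(0−2)≡2=c; v(21)→25·(21−2)≡7=h; u(20)→25·(20−2)≡8=i; y(24)→25·(24−2)≡4=e; x(23)→25·(23−2)≡5=f (all mod 26).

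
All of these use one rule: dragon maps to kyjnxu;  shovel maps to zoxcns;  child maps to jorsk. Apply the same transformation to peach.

The shift depends on letter class: consonant d→k is +7, but vowel a→j is +9. Vowels shift forward by 9 and consonants shift forward by 7.
For peach: p(cons)+7=w, e(vowel)+9=n, a(vowel)+9=j, c(cons)+7=j, h(cons)+7=o.

wnjjo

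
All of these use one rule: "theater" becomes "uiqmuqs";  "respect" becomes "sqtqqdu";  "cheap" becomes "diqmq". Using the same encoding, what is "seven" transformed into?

The shift depends on letter class: consonant t→u is +1, but vowel e→q is +12. Vowels shift forward by 12 and consonants shift forward by 1.
Applying it to seven: s(cons)+1=t, e(vowel)+12=q, v(cons)+1=w, e(vowel)+12=q, n(cons)+1=o.

tqwqo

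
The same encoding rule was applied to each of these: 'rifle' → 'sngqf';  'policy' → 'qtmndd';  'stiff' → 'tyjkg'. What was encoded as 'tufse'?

spend

Shifts by position in rifle: pos 0: r→s (+1), pos 1: i→n (+5), pos 2: f→g (+1), pos 3: l→q (+5) — repeating every 2. A repeating key of period 2 is used — shifts +1, +5 over and over.
Decoding tufse: t−1=s, u−5=p, f−1=e, s−5=n, e−1=d.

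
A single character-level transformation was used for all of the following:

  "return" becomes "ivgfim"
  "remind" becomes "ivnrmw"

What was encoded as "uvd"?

Letters are reflected about the middle of the alphabet (position → 25−position): Atbash.
Reversing it on uvd: u↔f, v↔e, d↔w.

few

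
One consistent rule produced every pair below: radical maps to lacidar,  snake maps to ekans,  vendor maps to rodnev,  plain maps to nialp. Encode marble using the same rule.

elbram

The output letters match the input read backwards: radical reversed is lacidar. The word is simply reversed.
On marble: reverse → elbram.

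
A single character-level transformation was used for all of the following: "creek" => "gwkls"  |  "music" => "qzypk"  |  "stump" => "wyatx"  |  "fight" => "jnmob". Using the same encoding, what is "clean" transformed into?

gqkhv

In creek: c→g is +4, r→w is +5, e→k is +6, e→l is +7 — the shift increases by 1 each position. Each letter shifts forward by (position + 4), i.e. 4, 5, 6, … — the shift grows by one for each successive letter.
On clean: c+4=g, l+5=q, e+6=k, a+7=h, n+8=v.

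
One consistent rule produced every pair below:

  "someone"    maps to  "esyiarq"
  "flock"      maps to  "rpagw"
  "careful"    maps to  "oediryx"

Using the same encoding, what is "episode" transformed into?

qtuwahq

Shifts by position in someone: pos 0: s→e (+12), pos 1: o→s (+4), pos 2: m→y (+12), pos 3: e→i (+4) — repeating every 2. A repeating key of period 2 is used — shifts +12, +4 over and over.
Applying it to episode: e+12=q, p+4=t, i+12=u, s+4=w, o+12=a, d+4=h, e+12=q.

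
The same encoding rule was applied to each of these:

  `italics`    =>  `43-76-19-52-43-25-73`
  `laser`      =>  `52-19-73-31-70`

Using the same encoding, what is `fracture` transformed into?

With a=1..z=26, the number is 3·pos + 16.
For fracture: f=6→34, r=18→70, a=1→19, c=3→25, t=20→76, u=21→79, r=18→70, e=5→31.

34-70-19-25-76-79-70-31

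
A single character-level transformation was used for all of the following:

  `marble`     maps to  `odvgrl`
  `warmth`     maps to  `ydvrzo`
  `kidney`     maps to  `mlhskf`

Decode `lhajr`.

In marble: m→o is +2, a→d is +3, r→v is +4, b→g is +5 — the shift increases by 1 each position. The shift increases by 1 at each position, starting from +2: 2, 3, 4, ….
Undoing it on lhajr: l−2=j, h−3=e, a−4=w, j−5=e, r−6=l.

jewel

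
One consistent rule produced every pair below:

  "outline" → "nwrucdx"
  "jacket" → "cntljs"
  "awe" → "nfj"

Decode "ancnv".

meter

The output letters match the input read backwards, each shifted +9: outline reversed is eniltuo. Read the word backwards and shift each letter +9.
Reversing it on ancnv: shift back: a−9=r, n−9=e, c−9=t, n−9=e, v−9=m → retem; then reverse → meter.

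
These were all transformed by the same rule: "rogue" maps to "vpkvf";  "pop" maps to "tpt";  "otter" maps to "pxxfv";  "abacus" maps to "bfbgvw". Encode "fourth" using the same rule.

Two shifts are in play — +1 for a/e/i/o/u, +4 for every other letter.
Applying it to fourth: f(cons)+4=j, o(vowel)+1=p, u(vowel)+1=v, r(cons)+4=v, t(cons)+4=x, h(cons)+4=l.

jpvvxl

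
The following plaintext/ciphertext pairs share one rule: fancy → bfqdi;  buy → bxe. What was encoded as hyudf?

The output letters match the input read backwards, each shifted +3: fancy reversed is ycnaf. Two steps: reverse the string, then apply a Caesar shift of +3.
Decoding hyudf: shift back: h−3=e, y−3=v, u−3=r, d−3=a, f−3=c → evrac; then reverse → carve.

carve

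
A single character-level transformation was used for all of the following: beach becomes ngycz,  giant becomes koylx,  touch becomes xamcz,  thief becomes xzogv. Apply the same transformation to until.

mlxoh

Treating letters as 0–25, the rule is x ↦ 15x + 24 (mod 26).
Applying it to until: u(20)→15·20+24≡12=m; n(13)→15·13+24≡11=l; t(19)→15·19+24≡23=x; i(8)→15·8+24≡14=o; l(11)→15·11+24≡7=h (all mod 26).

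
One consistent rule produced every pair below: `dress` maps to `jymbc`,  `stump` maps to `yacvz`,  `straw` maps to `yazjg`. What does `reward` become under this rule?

In dress: d→j is +6, r→y is +7, e→m is +8, s→b is +9 — the shift increases by 1 each position. Letter i (0-indexed) is shifted by i+6, so successive shifts are 6, 7, 8, ….
Applying it to reward: r+6=x, e+7=l, w+8=e, a+9=j, r+10=b, d+11=o.

xlejbo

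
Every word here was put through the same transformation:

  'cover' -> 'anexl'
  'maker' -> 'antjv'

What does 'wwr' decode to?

The output letters match the input read backwards, each shifted +9: cover reversed is revoc. The word is reversed, then every letter is shifted forward by 9.
Reversing it on wwr: shift back: w−9=n, w−9=n, r−9=i → nni; then reverse → inn.

inn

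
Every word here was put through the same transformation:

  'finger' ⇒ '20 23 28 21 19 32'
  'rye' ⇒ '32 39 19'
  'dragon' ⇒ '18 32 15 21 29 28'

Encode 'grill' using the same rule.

f is letter #6 and maps to 20: an offset of 14. Each letter is replaced by its alphabet position (a=1..z=26) + 14.
On grill: g=7→21, r=18→32, i=9→23, l=12→26, l=12→26.

21 32 23 26 26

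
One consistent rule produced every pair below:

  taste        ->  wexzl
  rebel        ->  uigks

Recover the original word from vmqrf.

In taste: t→w is +3, a→e is +4, s→x is +5, t→z is +6 — the shift increases by 1 each position. Each letter shifts forward by (position + 3), i.e. 3, 4, 5, … — the shift grows by one for each successive letter.
Undoing it on vmqrf: v−3=s, m−4=i, q−5=l, r−6=l, f−7=y.

silly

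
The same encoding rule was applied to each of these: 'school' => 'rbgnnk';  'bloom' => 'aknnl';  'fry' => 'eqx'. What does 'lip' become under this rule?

Compare letters: s→r is +25, c→b is +25, h→g is +25 — a constant shift. Every letter moves 25 places later in the alphabet, wrapping around z→a.
On lip: l+25=k, i+25=h, p+25=o.

kho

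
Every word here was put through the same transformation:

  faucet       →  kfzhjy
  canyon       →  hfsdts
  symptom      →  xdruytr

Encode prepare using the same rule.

uwjufwj

Every letter moves 5 places later in the alphabet, wrapping around z→a.
For prepare: p+5=u, r+5=w, e+5=j, p+5=u, a+5=f, r+5=w, e+5=j.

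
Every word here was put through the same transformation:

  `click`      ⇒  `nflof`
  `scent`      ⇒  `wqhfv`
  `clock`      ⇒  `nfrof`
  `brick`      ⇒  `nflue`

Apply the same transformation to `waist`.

wvldz

The output letters match the input read backwards, each shifted +3: click reversed is kcilc. Two steps: reverse the string, then apply a Caesar shift of +3.
On waist: reverse → tsiaw; then shift: t+3=w, s+3=v, i+3=l, a+3=d, w+3=z.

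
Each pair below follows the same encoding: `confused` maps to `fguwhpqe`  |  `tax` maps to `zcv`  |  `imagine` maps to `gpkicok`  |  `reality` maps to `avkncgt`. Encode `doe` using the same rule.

gqf

The output letters match the input read backwards, each shifted +2: confused reversed is desufnoc. Two steps: reverse the string, then apply a Caesar shift of +2.
Applying it to doe: reverse → eod; then shift: e+2=g, o+2=q, d+2=f.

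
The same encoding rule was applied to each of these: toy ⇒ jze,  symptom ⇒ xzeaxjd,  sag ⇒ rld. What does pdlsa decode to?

The output letters match the input read backwards, each shifted +11: toy reversed is yot. The word is reversed, then every letter is shifted forward by 11.
Decoding pdlsa: shift back: p−11=e, d−11=s, l−11=a, s−11=h, a−11=p → esahp; then reverse → phase.

phase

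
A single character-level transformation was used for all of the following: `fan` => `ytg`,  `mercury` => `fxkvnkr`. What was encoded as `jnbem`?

quilt

It's a constant shift of +19 (ROT19).
Undoing it on jnbem: j−19=q, n−19=u, b−19=i, e−19=l, m−19=t.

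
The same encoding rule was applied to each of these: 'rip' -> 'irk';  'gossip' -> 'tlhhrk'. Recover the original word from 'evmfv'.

Each pair mirrors across the alphabet (r↔i, i↔r, p↔k): positions sum to 25. Letters are reflected about the middle of the alphabet (position → 25−position): Atbash.
Undoing it on evmfv: e↔v, v↔e, m↔n, f↔u, v↔e.

venue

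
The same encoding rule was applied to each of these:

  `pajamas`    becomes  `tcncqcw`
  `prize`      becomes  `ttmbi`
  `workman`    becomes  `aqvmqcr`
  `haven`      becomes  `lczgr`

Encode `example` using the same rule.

It's a Vigenère-style cipher with numeric key [4,2]: position i shifts by key[i mod 2].
Applying it to example: e+4=i, x+2=z, a+4=e, m+2=o, p+4=t, l+2=n, e+4=i.

izeotni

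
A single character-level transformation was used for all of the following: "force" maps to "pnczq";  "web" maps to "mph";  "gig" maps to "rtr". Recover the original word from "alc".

Read the word backwards and shift each letter +11.
Undoing it on alc: shift back: a−11=p, l−11=a, c−11=r → par; then reverse → rap.

rap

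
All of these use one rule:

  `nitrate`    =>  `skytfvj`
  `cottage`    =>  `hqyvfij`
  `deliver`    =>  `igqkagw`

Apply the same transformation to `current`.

Shifts by position in nitrate: pos 0: n→s (+5), pos 1: i→k (+2), pos 2: t→y (+5), pos 3: r→t (+2) — repeating every 2. The shifts repeat in a cycle of length 2: positions 0,1,… shift by +5, +2, then the pattern repeats.
On current: c+5=h, u+2=w, r+5=w, r+2=t, e+5=j, n+2=p, t+5=y.

hwwtjpy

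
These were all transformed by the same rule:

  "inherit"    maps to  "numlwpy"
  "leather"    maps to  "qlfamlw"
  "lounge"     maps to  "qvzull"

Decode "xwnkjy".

A repeating key of period 2 is used — shifts +5, +7 over and over.
Reversing it on xwnkjy: x−5=s, w−7=p, n−5=i, k−7=d, j−5=e, y−7=r.

spider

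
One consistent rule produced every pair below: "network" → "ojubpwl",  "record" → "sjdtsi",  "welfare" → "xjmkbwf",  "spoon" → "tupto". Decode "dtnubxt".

Shifts by position in network: pos 0: n→o (+1), pos 1: e→j (+5), pos 2: t→u (+1), pos 3: w→b (+5) — repeating every 2. It's a Vigenère-style cipher with numeric key [1,5]: position i shifts by key[i mod 2].
Decoding dtnubxt: d−1=c, t−5=o, n−1=m, u−5=p, b−1=a, x−5=s, t−1=s.

compass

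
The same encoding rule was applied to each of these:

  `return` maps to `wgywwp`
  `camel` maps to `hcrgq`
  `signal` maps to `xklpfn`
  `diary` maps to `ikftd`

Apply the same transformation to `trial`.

ytncq

Shifts by position in return: pos 0: r→w (+5), pos 1: e→g (+2), pos 2: t→y (+5), pos 3: u→w (+2) — repeating every 2. It's a Vigenère-style cipher with numeric key [5,2]: position i shifts by key[i mod 2].
On trial: t+5=y, r+2=t, i+5=n, a+2=c, l+5=q.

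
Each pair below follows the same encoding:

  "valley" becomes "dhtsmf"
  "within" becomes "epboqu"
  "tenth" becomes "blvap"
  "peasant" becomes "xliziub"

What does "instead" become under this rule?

quaamhl

Shifts by position in valley: pos 0: v→d (+8), pos 1: a→h (+7), pos 2: l→t (+8), pos 3: l→s (+7) — repeating every 2. It's a Vigenère-style cipher with numeric key [8,7]: position i shifts by key[i mod 2].
On instead: i+8=q, n+7=u, s+8=a, t+7=a, e+8=m, a+7=h, d+8=l.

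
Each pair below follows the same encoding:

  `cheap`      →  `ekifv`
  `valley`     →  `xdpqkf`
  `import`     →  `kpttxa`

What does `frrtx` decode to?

donor

In cheap: c→e is +2, h→k is +3, e→i is +4, a→f is +5 — the shift increases by 1 each position. Letter i (0-indexed) is shifted by i+2, so successive shifts are 2, 3, 4, ….
Undoing it on frrtx: f−2=d, r−3=o, r−4=n, t−5=o, x−6=r.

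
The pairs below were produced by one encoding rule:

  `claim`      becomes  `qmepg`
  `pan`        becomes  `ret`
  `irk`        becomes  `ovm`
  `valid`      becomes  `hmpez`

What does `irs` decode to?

one

The output letters match the input read backwards, each shifted +4: claim reversed is mialc. Read the word backwards and shift each letter +4.
Reversing it on irs: shift back: i−4=e, r−4=n, s−4=o → eno; then reverse → one.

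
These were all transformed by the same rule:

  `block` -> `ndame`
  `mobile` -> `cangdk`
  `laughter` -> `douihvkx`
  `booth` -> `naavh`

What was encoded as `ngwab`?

bison

b(1)→n(13) and l(11)→d(3) fit y≡25x+14 (mod 26); the inverse of 25 mod 26 is 25. Treating letters as 0–25, the rule is x ↦ 25x + 14 (mod 26).
Decoding ngwab: n(13)→25·(13−14)≡1=b; g(6)→25·(6−14)≡8=i; w(22)→25·(22−14)≡18=s; a(0)→25·(0−14)≡14=o; b(1)→25·(1−14)≡13=n (all mod 26).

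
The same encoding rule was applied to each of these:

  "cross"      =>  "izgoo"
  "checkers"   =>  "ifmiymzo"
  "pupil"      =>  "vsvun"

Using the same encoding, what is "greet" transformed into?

Treating letters as 0–25, the rule is x ↦ 15x + 4 (mod 26).
For greet: g(6)→15·6+4≡16=q; r(17)→15·17+4≡25=z; e(4)→15·4+4≡12=m; e(4)→15·4+4≡12=m; t(19)→15·19+4≡3=d (all mod 26).

qzmmd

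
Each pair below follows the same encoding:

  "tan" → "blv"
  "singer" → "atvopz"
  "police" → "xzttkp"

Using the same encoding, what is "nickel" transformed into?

vtkspt

The shift depends on letter class: consonant t→b is +8, but vowel a→l is +11. The rule splits by letter class: vowels +11, consonants +8.
Applying it to nickel: n(cons)+8=v, i(vowel)+11=t, c(cons)+8=k, k(cons)+8=s, e(vowel)+11=p, l(cons)+8=t.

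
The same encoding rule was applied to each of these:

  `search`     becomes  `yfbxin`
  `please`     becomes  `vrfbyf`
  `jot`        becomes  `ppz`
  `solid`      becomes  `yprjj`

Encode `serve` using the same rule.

The shift depends on letter class: consonant s→y is +6, but vowel e→f is +1. Two shifts are in play — +1 for a/e/i/o/u, +6 for every other letter.
On serve: s(cons)+6=y, e(vowel)+1=f, r(cons)+6=x, v(cons)+6=b, e(vowel)+1=f.

yfxbf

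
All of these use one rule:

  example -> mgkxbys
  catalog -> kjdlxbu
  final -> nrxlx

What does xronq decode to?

piece

In example: e→m is +8, x→g is +9, a→k is +10, m→x is +11 — the shift increases by 1 each position. The shift increases by 1 at each position, starting from +8: 8, 9, 10, ….
Decoding xronq: x−8=p, r−9=i, o−10=e, n−11=c, q−12=e.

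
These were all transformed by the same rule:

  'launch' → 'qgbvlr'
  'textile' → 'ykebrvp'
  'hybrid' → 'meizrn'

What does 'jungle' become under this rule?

In launch: l→q is +5, a→g is +6, u→b is +7, n→v is +8 — the shift increases by 1 each position. Each letter shifts forward by (position + 5), i.e. 5, 6, 7, … — the shift grows by one for each successive letter.
Applying it to jungle: j+5=o, u+6=a, n+7=u, g+8=o, l+9=u, e+10=o.

oauouo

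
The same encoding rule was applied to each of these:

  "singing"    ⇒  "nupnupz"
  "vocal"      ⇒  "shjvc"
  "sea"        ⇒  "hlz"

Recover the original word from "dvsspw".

pillow

The output letters match the input read backwards, each shifted +7: singing reversed is gnignis. Two steps: reverse the string, then apply a Caesar shift of +7.
Undoing it on dvsspw: shift back: d−7=w, v−7=o, s−7=l, s−7=l, p−7=i, w−7=p → wollip; then reverse → pillow.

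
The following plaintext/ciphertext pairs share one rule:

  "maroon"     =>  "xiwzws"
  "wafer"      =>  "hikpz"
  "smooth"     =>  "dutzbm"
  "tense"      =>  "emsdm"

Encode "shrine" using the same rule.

dpwtvj

The shifts repeat in a cycle of length 3: positions 0,1,… shift by +11, +8, +5, then the pattern repeats.
On shrine: s+11=d, h+8=p, r+5=w, i+11=t, n+8=v, e+5=j.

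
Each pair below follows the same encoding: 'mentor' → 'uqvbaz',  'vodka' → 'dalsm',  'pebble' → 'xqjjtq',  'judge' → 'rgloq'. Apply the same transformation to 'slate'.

The shift depends on letter class: consonant m→u is +8, but vowel e→q is +12. Two shifts are in play — +12 for a/e/i/o/u, +8 for every other letter.
On slate: s(cons)+8=a, l(cons)+8=t, a(vowel)+12=m, t(cons)+8=b, e(vowel)+12=q.

atmbq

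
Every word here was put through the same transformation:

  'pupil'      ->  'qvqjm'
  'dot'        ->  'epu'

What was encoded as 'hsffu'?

This is a Caesar cipher with shift 1.
Undoing it on hsffu: h−1=g, s−1=r, f−1=e, f−1=e, u−1=t.

greet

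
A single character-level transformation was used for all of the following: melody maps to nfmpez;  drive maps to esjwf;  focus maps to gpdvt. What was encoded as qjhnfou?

Compare letters: m→n is +1, e→f is +1, l→m is +1 — a constant shift. Every letter moves 1 place later in the alphabet, wrapping around z→a.
Reversing it on qjhnfou: q−1=p, j−1=i, h−1=g, n−1=m, f−1=e, o−1=n, u−1=t.

pigment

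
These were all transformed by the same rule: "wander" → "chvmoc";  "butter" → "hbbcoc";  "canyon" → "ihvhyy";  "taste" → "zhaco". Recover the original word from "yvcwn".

sound

In wander: w→c is +6, a→h is +7, n→v is +8, d→m is +9 — the shift increases by 1 each position. The shift increases by 1 at each position, starting from +6: 6, 7, 8, ….
Reversing it on yvcwn: y−6=s, v−7=o, c−8=u, w−9=n, n−10=d.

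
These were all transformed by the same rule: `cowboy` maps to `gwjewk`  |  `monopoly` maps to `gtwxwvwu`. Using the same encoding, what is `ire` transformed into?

The output letters match the input read backwards, each shifted +8: cowboy reversed is yobwoc. Read the word backwards and shift each letter +8.
On ire: reverse → eri; then shift: e+8=m, r+8=z, i+8=q.

mzq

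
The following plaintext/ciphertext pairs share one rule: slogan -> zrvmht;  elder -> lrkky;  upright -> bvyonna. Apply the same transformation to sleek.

zrlkr

A repeating key of period 2 is used — shifts +7, +6 over and over.
On sleek: s+7=z, l+6=r, e+7=l, e+6=k, k+7=r.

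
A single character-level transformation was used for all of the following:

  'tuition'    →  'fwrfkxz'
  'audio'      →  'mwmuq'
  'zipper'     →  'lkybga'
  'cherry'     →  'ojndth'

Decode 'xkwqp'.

Shifts by position in tuition: pos 0: t→f (+12), pos 1: u→w (+2), pos 2: i→r (+9), pos 3: t→f (+12), pos 4: i→k (+2), pos 5: o→x (+9) — repeating every 3. The shifts repeat in a cycle of length 3: positions 0,1,… shift by +12, +2, +9, then the pattern repeats.
Reversing it on xkwqp: x−12=l, k−2=i, w−9=n, q−12=e, p−2=n.

linen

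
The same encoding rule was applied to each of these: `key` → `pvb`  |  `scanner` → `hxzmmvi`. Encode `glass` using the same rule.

tozhh

Each pair mirrors across the alphabet (k↔p, e↔v, y↔b): positions sum to 25. Letters are reflected about the middle of the alphabet (position → 25−position): Atbash.
Applying it to glass: g↔t, l↔o, a↔z, s↔h, s↔h.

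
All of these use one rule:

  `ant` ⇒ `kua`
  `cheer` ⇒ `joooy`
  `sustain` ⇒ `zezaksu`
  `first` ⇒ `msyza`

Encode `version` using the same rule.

coyzsyu

The shift depends on letter class: consonant n→u is +7, but vowel a→k is +10. Two shifts are in play — +10 for a/e/i/o/u, +7 for every other letter.
For version: v(cons)+7=c, e(vowel)+10=o, r(cons)+7=y, s(cons)+7=z, i(vowel)+10=s, o(vowel)+10=y, n(cons)+7=u.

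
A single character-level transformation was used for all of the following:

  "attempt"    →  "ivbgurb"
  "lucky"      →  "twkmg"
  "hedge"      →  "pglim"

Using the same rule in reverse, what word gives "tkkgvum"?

license

Shifts by position in attempt: pos 0: a→i (+8), pos 1: t→v (+2), pos 2: t→b (+8), pos 3: e→g (+2) — repeating every 2. A repeating key of period 2 is used — shifts +8, +2 over and over.
Reversing it on tkkgvum: t−8=l, k−2=i, k−8=c, g−2=e, v−8=n, u−2=s, m−8=e.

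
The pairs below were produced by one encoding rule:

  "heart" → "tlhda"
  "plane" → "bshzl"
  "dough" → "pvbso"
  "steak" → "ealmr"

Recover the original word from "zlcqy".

never

It's a Vigenère-style cipher with numeric key [12,7,7]: position i shifts by key[i mod 3].
Reversing it on zlcqy: z−12=n, l−7=e, c−7=v, q−12=e, y−7=r.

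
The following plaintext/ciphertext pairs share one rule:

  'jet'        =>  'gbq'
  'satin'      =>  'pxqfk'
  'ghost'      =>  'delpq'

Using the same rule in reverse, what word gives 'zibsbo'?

clever

Compare letters: j→g is +23, e→b is +23, t→q is +23 — a constant shift. Each letter is shifted forward by 23 in the alphabet (a Caesar shift of +23).
Reversing it on zibsbo: z−23=c, i−23=l, b−23=e, s−23=v, b−23=e, o−23=r.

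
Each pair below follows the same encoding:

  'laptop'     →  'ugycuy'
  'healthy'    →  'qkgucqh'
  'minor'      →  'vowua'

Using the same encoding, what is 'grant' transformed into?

The shift depends on letter class: consonant l→u is +9, but vowel a→g is +6. The rule splits by letter class: vowels +6, consonants +9.
For grant: g(cons)+9=p, r(cons)+9=a, a(vowel)+6=g, n(cons)+9=w, t(cons)+9=c.

pagwc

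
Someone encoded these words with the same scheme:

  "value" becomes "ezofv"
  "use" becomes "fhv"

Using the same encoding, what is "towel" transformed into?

gldvo

Each pair mirrors across the alphabet (v↔e, a↔z, l↔o): positions sum to 25. This is the alphabet-reversal cipher (Atbash): a becomes z, b becomes y, etc.
On towel: t↔g, o↔l, w↔d, e↔v, l↔o.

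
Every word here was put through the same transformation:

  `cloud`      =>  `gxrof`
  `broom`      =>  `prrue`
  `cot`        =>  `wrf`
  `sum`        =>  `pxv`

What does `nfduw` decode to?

The output letters match the input read backwards, each shifted +3: cloud reversed is duolc. Read the word backwards and shift each letter +3.
Reversing it on nfduw: shift back: n−3=k, f−3=c, d−3=a, u−3=r, w−3=t → kcart; then reverse → track.

track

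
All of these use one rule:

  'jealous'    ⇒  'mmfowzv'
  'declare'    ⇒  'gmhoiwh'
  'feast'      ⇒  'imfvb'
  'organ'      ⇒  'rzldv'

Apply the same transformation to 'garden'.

jiwgms

Shifts by position in jealous: pos 0: j→m (+3), pos 1: e→m (+8), pos 2: a→f (+5), pos 3: l→o (+3), pos 4: o→w (+8), pos 5: u→z (+5) — repeating every 3. It's a Vigenère-style cipher with numeric key [3,8,5]: position i shifts by key[i mod 3].
For garden: g+3=j, a+8=i, r+5=w, d+3=g, e+8=m, n+5=s.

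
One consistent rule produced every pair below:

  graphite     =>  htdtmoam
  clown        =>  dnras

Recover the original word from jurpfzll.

isolated

Letter i (0-indexed) is shifted by i+1, so successive shifts are 1, 2, 3, ….
Reversing it on jurpfzll: j−1=i, u−2=s, r−3=o, p−4=l, f−5=a, z−6=t, l−7=e, l−8=d.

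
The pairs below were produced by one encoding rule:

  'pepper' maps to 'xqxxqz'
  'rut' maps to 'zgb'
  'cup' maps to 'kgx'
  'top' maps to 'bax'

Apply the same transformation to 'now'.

The shift depends on letter class: consonant p→x is +8, but vowel e→q is +12. Vowels shift forward by 12 and consonants shift forward by 8.
Applying it to now: n(cons)+8=v, o(vowel)+12=a, w(cons)+8=e.

vae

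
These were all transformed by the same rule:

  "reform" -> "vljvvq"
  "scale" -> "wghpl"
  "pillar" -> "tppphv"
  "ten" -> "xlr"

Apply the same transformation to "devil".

hlzpp

The shift depends on letter class: consonant r→v is +4, but vowel e→l is +7. Two shifts are in play — +7 for a/e/i/o/u, +4 for every other letter.
For devil: d(cons)+4=h, e(vowel)+7=l, v(cons)+4=z, i(vowel)+7=p, l(cons)+4=p.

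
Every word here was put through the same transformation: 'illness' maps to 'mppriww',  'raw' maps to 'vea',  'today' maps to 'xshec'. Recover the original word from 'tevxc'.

Compare letters: i→m is +4, l→p is +4, l→p is +4 — a constant shift. Every letter moves 4 places later in the alphabet, wrapping around z→a.
Reversing it on tevxc: t−4=p, e−4=a, v−4=r, x−4=t, c−4=y.

party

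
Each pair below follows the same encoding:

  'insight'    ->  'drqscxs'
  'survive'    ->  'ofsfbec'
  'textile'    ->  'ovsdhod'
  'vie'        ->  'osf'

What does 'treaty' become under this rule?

The output letters match the input read backwards, each shifted +10: insight reversed is thgisni. The word is reversed, then every letter is shifted forward by 10.
Applying it to treaty: reverse → ytaert; then shift: y+10=i, t+10=d, a+10=k, e+10=o, r+10=b, t+10=d.

idkobd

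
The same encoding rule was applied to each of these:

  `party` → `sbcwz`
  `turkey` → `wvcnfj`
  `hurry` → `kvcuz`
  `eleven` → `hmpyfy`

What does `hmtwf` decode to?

The shifts repeat in a cycle of length 3: positions 0,1,… shift by +3, +1, +11, then the pattern repeats.
Reversing it on hmtwf: h−3=e, m−1=l, t−11=i, w−3=t, f−1=e.

elite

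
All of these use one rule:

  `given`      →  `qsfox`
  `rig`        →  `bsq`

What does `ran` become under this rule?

bkx

Compare letters: g→q is +10, i→s is +10, v→f is +10 — a constant shift. This is a Caesar cipher with shift 10.
On ran: r+10=b, a+10=k, n+10=x.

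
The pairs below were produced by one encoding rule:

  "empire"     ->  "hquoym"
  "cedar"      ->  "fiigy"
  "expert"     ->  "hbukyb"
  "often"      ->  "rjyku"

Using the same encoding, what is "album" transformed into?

In empire: e→h is +3, m→q is +4, p→u is +5, i→o is +6 — the shift increases by 1 each position. Letter i (0-indexed) is shifted by i+3, so successive shifts are 3, 4, 5, ….
For album: a+3=d, l+4=p, b+5=g, u+6=a, m+7=t.

dpgat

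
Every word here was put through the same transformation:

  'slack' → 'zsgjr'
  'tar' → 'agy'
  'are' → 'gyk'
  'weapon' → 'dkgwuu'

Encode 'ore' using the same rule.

uyk

Two shifts are in play — +6 for a/e/i/o/u, +7 for every other letter.
Applying it to ore: o(vowel)+6=u, r(cons)+7=y, e(vowel)+6=k.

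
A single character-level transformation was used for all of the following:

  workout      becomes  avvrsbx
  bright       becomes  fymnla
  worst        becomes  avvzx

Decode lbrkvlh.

Shifts by position in workout: pos 0: w→a (+4), pos 1: o→v (+7), pos 2: r→v (+4), pos 3: k→r (+7) — repeating every 2. The shifts repeat in a cycle of length 2: positions 0,1,… shift by +4, +7, then the pattern repeats.
Undoing it on lbrkvlh: l−4=h, b−7=u, r−4=n, k−7=d, v−4=r, l−7=e, h−4=d.

hundred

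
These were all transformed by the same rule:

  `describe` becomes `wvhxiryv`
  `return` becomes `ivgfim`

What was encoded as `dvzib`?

weary

Each pair mirrors across the alphabet (d↔w, e↔v, s↔h): positions sum to 25. Letters are reflected about the middle of the alphabet (position → 25−position): Atbash.
Undoing it on dvzib: d↔w, v↔e, z↔a, i↔r, b↔y.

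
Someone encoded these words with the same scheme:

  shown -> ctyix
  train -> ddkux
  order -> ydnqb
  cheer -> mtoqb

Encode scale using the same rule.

cokxo

The shifts repeat in a cycle of length 2: positions 0,1,… shift by +10, +12, then the pattern repeats.
For scale: s+10=c, c+12=o, a+10=k, l+12=x, e+10=o.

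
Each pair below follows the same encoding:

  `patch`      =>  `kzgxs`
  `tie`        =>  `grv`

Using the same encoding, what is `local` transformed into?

Letters are reflected about the middle of the alphabet (position → 25−position): Atbash.
Applying it to local: l↔o, o↔l, c↔x, a↔z, l↔o.

olxzo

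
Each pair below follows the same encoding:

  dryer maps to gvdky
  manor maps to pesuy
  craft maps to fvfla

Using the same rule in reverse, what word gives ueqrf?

rally

Letter i (0-indexed) is shifted by i+3, so successive shifts are 3, 4, 5, ….
Decoding ueqrf: u−3=r, e−4=a, q−5=l, r−6=l, f−7=y.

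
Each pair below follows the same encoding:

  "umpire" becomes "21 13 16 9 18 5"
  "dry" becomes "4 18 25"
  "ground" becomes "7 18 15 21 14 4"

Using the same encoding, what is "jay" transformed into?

10 1 25

Letters become their 1-indexed alphabet positions: a=1 … z=26.
For jay: j=10→10, a=1→1, y=25→25.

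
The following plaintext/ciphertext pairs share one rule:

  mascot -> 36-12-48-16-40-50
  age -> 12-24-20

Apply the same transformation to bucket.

14-52-16-32-20-50

m(#13)→36 and a(#1)→12: differences scale by 2, so n = 2·pos + 10. Each letter becomes 2×(its alphabet position, a=1..z=26) + 10.
For bucket: b=2→14, u=21→52, c=3→16, k=11→32, e=5→20, t=20→50.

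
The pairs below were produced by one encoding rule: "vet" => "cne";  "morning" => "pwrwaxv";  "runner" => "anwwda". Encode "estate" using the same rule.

ncjcbn

Read the word backwards and shift each letter +9.
On estate: reverse → etatse; then shift: e+9=n, t+9=c, a+9=j, t+9=c, s+9=b, e+9=n.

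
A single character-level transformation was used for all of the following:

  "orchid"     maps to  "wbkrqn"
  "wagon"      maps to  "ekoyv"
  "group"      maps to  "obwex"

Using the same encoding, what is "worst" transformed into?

Shifts by position in orchid: pos 0: o→w (+8), pos 1: r→b (+10), pos 2: c→k (+8), pos 3: h→r (+10) — repeating every 2. The shifts repeat in a cycle of length 2: positions 0,1,… shift by +8, +10, then the pattern repeats.
On worst: w+8=e, o+10=y, r+8=z, s+10=c, t+8=b.

eyzcb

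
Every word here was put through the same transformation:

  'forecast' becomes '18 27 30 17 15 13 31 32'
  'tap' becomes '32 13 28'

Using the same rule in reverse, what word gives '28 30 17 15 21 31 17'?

precise

Letters become their 1-based position plus 12 (so a→13, b→14, …).
Decoding 28 30 17 15 21 31 17: 28→(28−12)÷1=16=p, 30→(30−12)÷1=18=r, 17→(17−12)÷1=5=e, 15→(15−12)÷1=3=c, 21→(21−12)÷1=9=i, 31→(31−12)÷1=19=s, 17→(17−12)÷1=5=e.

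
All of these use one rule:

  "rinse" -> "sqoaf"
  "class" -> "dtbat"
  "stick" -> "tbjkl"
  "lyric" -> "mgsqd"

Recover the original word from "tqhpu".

Shifts by position in rinse: pos 0: r→s (+1), pos 1: i→q (+8), pos 2: n→o (+1), pos 3: s→a (+8) — repeating every 2. The shifts repeat in a cycle of length 2: positions 0,1,… shift by +1, +8, then the pattern repeats.
Decoding tqhpu: t−1=s, q−8=i, h−1=g, p−8=h, u−1=t.

sight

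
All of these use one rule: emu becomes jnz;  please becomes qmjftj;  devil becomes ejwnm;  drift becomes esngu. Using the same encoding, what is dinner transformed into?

enoojs

The shift depends on letter class: consonant m→n is +1, but vowel e→j is +5. The rule splits by letter class: vowels +5, consonants +1.
For dinner: d(cons)+1=e, i(vowel)+5=n, n(cons)+1=o, n(cons)+1=o, e(vowel)+5=j, r(cons)+1=s.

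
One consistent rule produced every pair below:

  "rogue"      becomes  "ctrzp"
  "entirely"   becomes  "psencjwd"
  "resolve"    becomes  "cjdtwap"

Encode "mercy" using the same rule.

Shifts by position in rogue: pos 0: r→c (+11), pos 1: o→t (+5), pos 2: g→r (+11), pos 3: u→z (+5) — repeating every 2. A repeating key of period 2 is used — shifts +11, +5 over and over.
On mercy: m+11=x, e+5=j, r+11=c, c+5=h, y+11=j.

xjchj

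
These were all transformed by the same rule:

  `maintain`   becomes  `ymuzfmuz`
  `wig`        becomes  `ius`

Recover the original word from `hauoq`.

Compare letters: m→y is +12, a→m is +12, i→u is +12 — a constant shift. It's a constant shift of +12 (ROT12).
Reversing it on hauoq: h−12=v, a−12=o, u−12=i, o−12=c, q−12=e.

voice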